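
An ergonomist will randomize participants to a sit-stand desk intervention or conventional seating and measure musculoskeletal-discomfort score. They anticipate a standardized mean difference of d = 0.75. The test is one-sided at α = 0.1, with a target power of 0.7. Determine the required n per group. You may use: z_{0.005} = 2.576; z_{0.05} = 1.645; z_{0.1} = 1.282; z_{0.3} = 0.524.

n = 12 per group

For two independent groups with equal n: n = 2·((z_{α} + z_β) / d)².
z_{α} + z_β = 1.282 + 0.524 = 1.806.
n = 2 × (1.806 / 0.75)² = 2 × 2.408² = 2 × 5.80 = 11.6.
Round up to the next whole participant.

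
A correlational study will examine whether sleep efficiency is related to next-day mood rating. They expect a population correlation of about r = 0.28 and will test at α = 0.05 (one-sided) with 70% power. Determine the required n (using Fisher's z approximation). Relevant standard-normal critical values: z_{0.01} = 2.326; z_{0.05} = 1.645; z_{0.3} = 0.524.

n = 60

Fisher's z: C = ½·ln((1+r)/(1−r)) = ½·ln(1.7778) = 0.2877.
n = ((z_{α} + z_β)/C)² + 3.
(1.645 + 0.524) / 0.2877 = 2.169 / 0.2877 = 7.539.
n = 7.539² + 3 = 56.84 + 3 = 59.8.
Round up.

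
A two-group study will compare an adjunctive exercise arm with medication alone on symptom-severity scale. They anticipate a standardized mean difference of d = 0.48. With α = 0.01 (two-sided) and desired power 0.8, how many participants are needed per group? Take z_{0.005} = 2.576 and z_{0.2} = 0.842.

For two independent groups with equal n: n = 2·((z_{α/2} + z_β) / d)².
z_{α/2} + z_β = 2.576 + 0.842 = 3.418.
n = 2 × (3.418 / 0.48)² = 2 × 7.121² = 2 × 50.71 = 101.4.
Round up to the next whole participant.

n = 102 per group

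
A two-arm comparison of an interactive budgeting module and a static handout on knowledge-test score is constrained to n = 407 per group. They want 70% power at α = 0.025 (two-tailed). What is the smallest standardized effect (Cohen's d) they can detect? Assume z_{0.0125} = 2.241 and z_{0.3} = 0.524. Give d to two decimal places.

d_min ≈ 0.19

For two independent groups of n = 407 each: d_min = (z_{α/2} + z_β)·√(2/n).
z-sum = 2.241 + 0.524 = 2.765.
d_min = 2.765 × √(2/407) = 2.765 × 0.0701 = 0.194.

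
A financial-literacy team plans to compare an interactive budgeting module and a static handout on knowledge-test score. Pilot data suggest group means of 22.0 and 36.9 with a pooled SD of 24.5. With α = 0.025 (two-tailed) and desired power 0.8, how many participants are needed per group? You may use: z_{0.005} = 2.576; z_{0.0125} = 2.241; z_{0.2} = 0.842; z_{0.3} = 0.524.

n = 52 per group

Cohen's d = |M₁ − M₂| / SD_pooled = |22.0 − 36.9| / 24.5 = 14.9 / 24.5 = 0.608.
For two independent groups with equal n: n = 2·((z_{α/2} + z_β) / d)².
z_{α/2} + z_β = 2.241 + 0.842 = 3.083.
n = 2 × (3.083 / 0.608)² = 2 × 5.071² = 2 × 25.71 = 51.4.
Round up to the next whole participant.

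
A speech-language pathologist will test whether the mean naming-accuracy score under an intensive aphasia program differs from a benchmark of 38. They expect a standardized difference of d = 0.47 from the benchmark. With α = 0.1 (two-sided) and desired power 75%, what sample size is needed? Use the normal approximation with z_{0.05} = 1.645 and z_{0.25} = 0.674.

n = 25

For a one-sample test: n = ((z_{α/2} + z_β) / d)².
z_{α/2} + z_β = 1.645 + 0.674 = 2.319.
n = (2.319 / 0.47)² = 4.934² = 24.34.
Round up.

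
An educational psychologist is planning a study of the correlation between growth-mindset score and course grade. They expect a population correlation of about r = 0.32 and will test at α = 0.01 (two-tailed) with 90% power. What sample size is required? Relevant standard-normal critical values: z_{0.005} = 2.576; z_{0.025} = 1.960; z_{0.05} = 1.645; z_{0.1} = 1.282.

n = 139

Fisher's z: C = ½·ln((1+r)/(1−r)) = ½·ln(1.9412) = 0.3316.
n = ((z_{α/2} + z_β)/C)² + 3.
(2.576 + 1.282) / 0.3316 = 3.858 / 0.3316 = 11.634.
n = 11.634² + 3 = 135.36 + 3 = 138.4.
Round up.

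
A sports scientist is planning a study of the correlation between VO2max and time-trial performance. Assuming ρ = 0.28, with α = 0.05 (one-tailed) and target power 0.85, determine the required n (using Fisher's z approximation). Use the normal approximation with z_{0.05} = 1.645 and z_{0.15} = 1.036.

Fisher's z: C = ½·ln((1+r)/(1−r)) = ½·ln(1.7778) = 0.2877.
n = ((z_{α} + z_β)/C)² + 3.
(1.645 + 1.036) / 0.2877 = 2.681 / 0.2877 = 9.319.
n = 9.319² + 3 = 86.84 + 3 = 89.8.
Round up.

n = 90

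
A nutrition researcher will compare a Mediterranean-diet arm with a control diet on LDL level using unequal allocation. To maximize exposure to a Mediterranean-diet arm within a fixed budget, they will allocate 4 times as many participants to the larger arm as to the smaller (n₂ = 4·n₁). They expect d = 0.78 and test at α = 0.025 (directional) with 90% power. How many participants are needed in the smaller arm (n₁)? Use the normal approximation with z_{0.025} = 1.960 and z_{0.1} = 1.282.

n₁ = 22

With allocation ratio k = n₂/n₁ = 4, Var(x̄₁−x̄₂) = σ²(1/n₁ + 1/(k·n₁)) = σ²·(k+1)/(k·n₁).
So n₁ = (1 + 1/k)·((z_{α} + z_β)/d)² = 1.250 × (3.242/0.78)².
n₁ = 1.250 × 17.28 = 21.6.
Round up: n₁ = 22, giving n₂ = 4 × 22 = 88.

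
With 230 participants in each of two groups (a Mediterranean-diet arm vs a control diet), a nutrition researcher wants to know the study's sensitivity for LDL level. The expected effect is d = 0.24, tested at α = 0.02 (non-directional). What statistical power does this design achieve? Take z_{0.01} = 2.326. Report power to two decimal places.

power ≈ 0.60

For two equal groups, power = Φ(d·√(n/2) − z_{α/2}).
d·√(n/2) = 0.24 × √(230/2) = 0.24 × 10.724 = 2.574.
z_β = 2.574 − 2.326 = 0.248.
Power = Φ(0.248) = 0.598.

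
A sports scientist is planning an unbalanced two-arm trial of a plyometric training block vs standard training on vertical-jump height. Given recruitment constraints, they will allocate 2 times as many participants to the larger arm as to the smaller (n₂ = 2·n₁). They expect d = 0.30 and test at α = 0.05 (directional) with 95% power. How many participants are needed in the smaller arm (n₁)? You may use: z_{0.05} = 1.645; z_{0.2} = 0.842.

n₁ = 181

With allocation ratio k = n₂/n₁ = 2, Var(x̄₁−x̄₂) = σ²(1/n₁ + 1/(k·n₁)) = σ²·(k+1)/(k·n₁).
So n₁ = (1 + 1/k)·((z_{α} + z_β)/d)² = 1.500 × (3.290/0.30)².
n₁ = 1.500 × 120.27 = 180.4.
Round up: n₁ = 181, giving n₂ = 2 × 181 = 362.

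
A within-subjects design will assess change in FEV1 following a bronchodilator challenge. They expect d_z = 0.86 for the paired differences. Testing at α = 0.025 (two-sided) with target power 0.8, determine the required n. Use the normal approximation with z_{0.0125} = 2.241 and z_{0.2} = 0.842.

n = 13 pairs

For a paired (one-sample on differences) test: n = ((z_{α/2} + z_β) / d)².
z_{α/2} + z_β = 2.241 + 0.842 = 3.083.
n = (3.083 / 0.86)² = 3.585² = 12.85.
Round up.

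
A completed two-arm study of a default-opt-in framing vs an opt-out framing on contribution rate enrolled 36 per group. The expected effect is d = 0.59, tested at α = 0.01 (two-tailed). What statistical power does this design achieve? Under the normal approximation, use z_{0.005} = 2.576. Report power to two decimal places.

power ≈ 0.47

For two equal groups, power = Φ(d·√(n/2) − z_{α/2}).
d·√(n/2) = 0.59 × √(36/2) = 0.59 × 4.243 = 2.503.
z_β = 2.503 − 2.576 = -0.073.
Power = Φ(-0.073) = 0.471.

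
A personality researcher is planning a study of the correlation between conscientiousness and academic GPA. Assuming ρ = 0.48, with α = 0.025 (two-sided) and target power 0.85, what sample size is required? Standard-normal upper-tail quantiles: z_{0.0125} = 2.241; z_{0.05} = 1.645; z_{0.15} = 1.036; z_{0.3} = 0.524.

Fisher's z: C = ½·ln((1+r)/(1−r)) = ½·ln(2.8462) = 0.5230.
n = ((z_{α/2} + z_β)/C)² + 3.
(2.241 + 1.036) / 0.5230 = 3.277 / 0.5230 = 6.266.
n = 6.266² + 3 = 39.26 + 3 = 42.3.
Round up.

n = 43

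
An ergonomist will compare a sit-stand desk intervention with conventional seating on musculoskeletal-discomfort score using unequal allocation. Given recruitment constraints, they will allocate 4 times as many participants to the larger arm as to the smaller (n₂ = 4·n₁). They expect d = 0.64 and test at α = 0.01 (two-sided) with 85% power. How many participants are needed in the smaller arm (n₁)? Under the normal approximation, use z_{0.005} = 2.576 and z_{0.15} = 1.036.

n₁ = 40

With allocation ratio k = n₂/n₁ = 4, Var(x̄₁−x̄₂) = σ²(1/n₁ + 1/(k·n₁)) = σ²·(k+1)/(k·n₁).
So n₁ = (1 + 1/k)·((z_{α/2} + z_β)/d)² = 1.250 × (3.612/0.64)².
n₁ = 1.250 × 31.85 = 39.8.
Round up: n₁ = 40, giving n₂ = 4 × 40 = 160.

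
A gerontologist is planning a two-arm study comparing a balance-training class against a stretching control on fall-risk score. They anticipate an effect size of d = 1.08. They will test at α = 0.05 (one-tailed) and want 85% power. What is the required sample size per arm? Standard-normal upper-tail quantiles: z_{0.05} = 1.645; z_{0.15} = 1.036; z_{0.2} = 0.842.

n = 13 per group

For two independent groups with equal n: n = 2·((z_{α} + z_β) / d)².
z_{α} + z_β = 1.645 + 1.036 = 2.681.
n = 2 × (2.681 / 1.08)² = 2 × 2.482² = 2 × 6.16 = 12.3.
Round up to the next whole participant.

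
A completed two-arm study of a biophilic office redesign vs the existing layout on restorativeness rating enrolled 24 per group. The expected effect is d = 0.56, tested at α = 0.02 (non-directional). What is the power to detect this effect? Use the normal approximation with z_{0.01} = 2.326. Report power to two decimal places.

power ≈ 0.35

For two equal groups, power = Φ(d·√(n/2) − z_{α/2}).
d·√(n/2) = 0.56 × √(24/2) = 0.56 × 3.464 = 1.940.
z_β = 1.940 − 2.326 = -0.386.
Power = Φ(-0.386) = 0.350.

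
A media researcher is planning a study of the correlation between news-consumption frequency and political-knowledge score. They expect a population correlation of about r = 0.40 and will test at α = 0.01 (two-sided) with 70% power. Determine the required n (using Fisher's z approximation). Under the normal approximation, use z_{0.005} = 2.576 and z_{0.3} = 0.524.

n = 57

Fisher's z: C = ½·ln((1+r)/(1−r)) = ½·ln(2.3333) = 0.4236.
n = ((z_{α/2} + z_β)/C)² + 3.
(2.576 + 0.524) / 0.4236 = 3.100 / 0.4236 = 7.318.
n = 7.318² + 3 = 53.56 + 3 = 56.6.
Round up.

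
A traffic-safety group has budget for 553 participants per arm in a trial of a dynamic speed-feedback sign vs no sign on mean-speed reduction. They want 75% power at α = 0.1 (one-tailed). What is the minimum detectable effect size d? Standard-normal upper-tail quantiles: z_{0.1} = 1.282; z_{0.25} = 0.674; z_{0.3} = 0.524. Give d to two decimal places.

d_min ≈ 0.12

For two independent groups of n = 553 each: d_min = (z_{α} + z_β)·√(2/n).
z-sum = 1.282 + 0.674 = 1.956.
d_min = 1.956 × √(2/553) = 1.956 × 0.0601 = 0.118.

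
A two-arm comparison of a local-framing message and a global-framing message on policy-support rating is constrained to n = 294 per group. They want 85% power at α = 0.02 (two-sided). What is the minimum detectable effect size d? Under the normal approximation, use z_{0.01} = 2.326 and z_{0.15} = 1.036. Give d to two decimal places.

For two independent groups of n = 294 each: d_min = (z_{α/2} + z_β)·√(2/n).
z-sum = 2.326 + 1.036 = 3.362.
d_min = 3.362 × √(2/294) = 3.362 × 0.0825 = 0.277.

d_min ≈ 0.28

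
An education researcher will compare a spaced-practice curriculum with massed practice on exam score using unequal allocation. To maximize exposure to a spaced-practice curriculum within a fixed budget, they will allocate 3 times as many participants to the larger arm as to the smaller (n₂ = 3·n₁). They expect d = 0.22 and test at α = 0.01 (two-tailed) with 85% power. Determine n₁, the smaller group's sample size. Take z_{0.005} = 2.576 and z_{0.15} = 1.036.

With allocation ratio k = n₂/n₁ = 3, Var(x̄₁−x̄₂) = σ²(1/n₁ + 1/(k·n₁)) = σ²·(k+1)/(k·n₁).
So n₁ = (1 + 1/k)·((z_{α/2} + z_β)/d)² = 1.333 × (3.612/0.22)².
n₁ = 1.333 × 269.56 = 359.4.
Round up: n₁ = 360, giving n₂ = 3 × 360 = 1080.

n₁ = 360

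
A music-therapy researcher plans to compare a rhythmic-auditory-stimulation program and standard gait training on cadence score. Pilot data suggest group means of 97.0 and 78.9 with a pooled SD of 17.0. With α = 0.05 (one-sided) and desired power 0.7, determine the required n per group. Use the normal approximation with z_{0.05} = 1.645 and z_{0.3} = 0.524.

Cohen's d = |M₁ − M₂| / SD_pooled = |97.0 − 78.9| / 17.0 = 18.1 / 17.0 = 1.065.
For two independent groups with equal n: n = 2·((z_{α} + z_β) / d)².
z_{α} + z_β = 1.645 + 0.524 = 2.169.
n = 2 × (2.169 / 1.065)² = 2 × 2.037² = 2 × 4.15 = 8.3.
Round up to the next whole participant.

n = 9 per group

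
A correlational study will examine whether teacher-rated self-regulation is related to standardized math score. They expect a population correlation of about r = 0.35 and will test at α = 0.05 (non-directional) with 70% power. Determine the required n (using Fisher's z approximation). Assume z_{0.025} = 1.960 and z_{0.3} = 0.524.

Fisher's z: C = ½·ln((1+r)/(1−r)) = ½·ln(2.0769) = 0.3654.
n = ((z_{α/2} + z_β)/C)² + 3.
(1.960 + 0.524) / 0.3654 = 2.484 / 0.3654 = 6.798.
n = 6.798² + 3 = 46.21 + 3 = 49.2.
Round up.

n = 50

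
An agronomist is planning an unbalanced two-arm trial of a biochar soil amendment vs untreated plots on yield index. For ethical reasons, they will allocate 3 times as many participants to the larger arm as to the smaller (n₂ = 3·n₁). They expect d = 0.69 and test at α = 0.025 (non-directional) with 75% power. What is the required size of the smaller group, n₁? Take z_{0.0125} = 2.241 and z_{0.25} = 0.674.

With allocation ratio k = n₂/n₁ = 3, Var(x̄₁−x̄₂) = σ²(1/n₁ + 1/(k·n₁)) = σ²·(k+1)/(k·n₁).
So n₁ = (1 + 1/k)·((z_{α/2} + z_β)/d)² = 1.333 × (2.915/0.69)².
n₁ = 1.333 × 17.85 = 23.8.
Round up: n₁ = 24, giving n₂ = 3 × 24 = 72.

n₁ = 24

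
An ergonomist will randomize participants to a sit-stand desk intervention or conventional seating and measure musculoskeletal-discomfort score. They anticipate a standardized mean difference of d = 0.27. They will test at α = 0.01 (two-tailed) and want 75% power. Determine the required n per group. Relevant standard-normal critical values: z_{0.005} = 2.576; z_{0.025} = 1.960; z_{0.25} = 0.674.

n = 290 per group

For two independent groups with equal n: n = 2·((z_{α/2} + z_β) / d)².
z_{α/2} + z_β = 2.576 + 0.674 = 3.250.
n = 2 × (3.250 / 0.27)² = 2 × 12.037² = 2 × 144.89 = 289.8.
Round up to the next whole participant.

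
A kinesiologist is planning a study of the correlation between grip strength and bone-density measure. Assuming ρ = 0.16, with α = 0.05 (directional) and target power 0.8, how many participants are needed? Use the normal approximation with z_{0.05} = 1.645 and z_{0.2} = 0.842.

n = 241

Fisher's z: C = ½·ln((1+r)/(1−r)) = ½·ln(1.3810) = 0.1614.
n = ((z_{α} + z_β)/C)² + 3.
(1.645 + 0.842) / 0.1614 = 2.487 / 0.1614 = 15.409.
n = 15.409² + 3 = 237.43 + 3 = 240.4.
Round up.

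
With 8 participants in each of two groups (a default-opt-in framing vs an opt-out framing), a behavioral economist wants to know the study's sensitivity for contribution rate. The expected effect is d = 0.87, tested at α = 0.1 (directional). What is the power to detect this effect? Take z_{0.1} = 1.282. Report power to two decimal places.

power ≈ 0.68

For two equal groups, power = Φ(d·√(n/2) − z_{α}).
d·√(n/2) = 0.87 × √(8/2) = 0.87 × 2.000 = 1.740.
z_β = 1.740 − 1.282 = 0.458.
Power = Φ(0.458) = 0.677.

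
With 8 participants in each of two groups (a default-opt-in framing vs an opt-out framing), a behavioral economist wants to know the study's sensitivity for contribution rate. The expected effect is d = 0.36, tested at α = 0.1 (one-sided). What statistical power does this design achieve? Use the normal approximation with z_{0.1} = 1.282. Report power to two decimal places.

power ≈ 0.29

For two equal groups, power = Φ(d·√(n/2) − z_{α}).
d·√(n/2) = 0.36 × √(8/2) = 0.36 × 2.000 = 0.720.
z_β = 0.720 − 1.282 = -0.562.
Power = Φ(-0.562) = 0.287.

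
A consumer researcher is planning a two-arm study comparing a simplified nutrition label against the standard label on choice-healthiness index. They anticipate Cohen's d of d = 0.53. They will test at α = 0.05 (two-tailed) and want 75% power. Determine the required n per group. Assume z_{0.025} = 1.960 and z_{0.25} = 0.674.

For two independent groups with equal n: n = 2·((z_{α/2} + z_β) / d)².
z_{α/2} + z_β = 1.960 + 0.674 = 2.634.
n = 2 × (2.634 / 0.53)² = 2 × 4.970² = 2 × 24.70 = 49.4.
Round up to the next whole participant.

n = 50 per group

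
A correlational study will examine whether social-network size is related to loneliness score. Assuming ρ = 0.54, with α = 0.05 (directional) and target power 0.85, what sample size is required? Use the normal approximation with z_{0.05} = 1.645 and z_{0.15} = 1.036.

Fisher's z: C = ½·ln((1+r)/(1−r)) = ½·ln(3.3478) = 0.6042.
n = ((z_{α} + z_β)/C)² + 3.
(1.645 + 1.036) / 0.6042 = 2.681 / 0.6042 = 4.437.
n = 4.437² + 3 = 19.69 + 3 = 22.7.
Round up.

n = 23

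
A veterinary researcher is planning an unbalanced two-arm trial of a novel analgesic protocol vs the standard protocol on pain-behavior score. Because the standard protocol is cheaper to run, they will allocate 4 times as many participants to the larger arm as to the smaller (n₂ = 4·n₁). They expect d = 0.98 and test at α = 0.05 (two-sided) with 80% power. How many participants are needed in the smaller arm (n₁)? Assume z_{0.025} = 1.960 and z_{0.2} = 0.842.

With allocation ratio k = n₂/n₁ = 4, Var(x̄₁−x̄₂) = σ²(1/n₁ + 1/(k·n₁)) = σ²·(k+1)/(k·n₁).
So n₁ = (1 + 1/k)·((z_{α/2} + z_β)/d)² = 1.250 × (2.802/0.98)².
n₁ = 1.250 × 8.17 = 10.2.
Round up: n₁ = 11, giving n₂ = 4 × 11 = 44.

n₁ = 11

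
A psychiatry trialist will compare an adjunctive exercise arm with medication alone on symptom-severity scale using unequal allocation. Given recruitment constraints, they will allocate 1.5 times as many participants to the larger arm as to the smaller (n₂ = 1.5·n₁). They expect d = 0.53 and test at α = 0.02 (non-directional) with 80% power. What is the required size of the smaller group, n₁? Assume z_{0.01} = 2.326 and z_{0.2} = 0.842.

With allocation ratio k = n₂/n₁ = 1.5, Var(x̄₁−x̄₂) = σ²(1/n₁ + 1/(k·n₁)) = σ²·(k+1)/(k·n₁).
So n₁ = (1 + 1/k)·((z_{α/2} + z_β)/d)² = 1.667 × (3.168/0.53)².
n₁ = 1.667 × 35.73 = 59.5.
Round up: n₁ = 60, giving n₂ = 1.5 × 60 = 90.

n₁ = 60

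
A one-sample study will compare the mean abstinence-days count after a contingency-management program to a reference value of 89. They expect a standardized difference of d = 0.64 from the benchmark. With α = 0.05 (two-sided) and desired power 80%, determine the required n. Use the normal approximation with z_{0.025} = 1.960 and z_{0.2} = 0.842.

For a one-sample test: n = ((z_{α/2} + z_β) / d)².
z_{α/2} + z_β = 1.960 + 0.842 = 2.802.
n = (2.802 / 0.64)² = 4.378² = 19.17.
Round up.

n = 20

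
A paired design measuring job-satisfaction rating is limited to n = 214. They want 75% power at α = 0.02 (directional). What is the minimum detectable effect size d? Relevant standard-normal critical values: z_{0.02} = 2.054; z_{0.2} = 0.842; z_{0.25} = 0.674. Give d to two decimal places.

For a single sample (or paired design) of n = 214: d_min = (z_{α} + z_β)/√n.
z-sum = 2.054 + 0.674 = 2.728.
d_min = 2.728 / √214 = 2.728 / 14.629 = 0.186.

d_min ≈ 0.19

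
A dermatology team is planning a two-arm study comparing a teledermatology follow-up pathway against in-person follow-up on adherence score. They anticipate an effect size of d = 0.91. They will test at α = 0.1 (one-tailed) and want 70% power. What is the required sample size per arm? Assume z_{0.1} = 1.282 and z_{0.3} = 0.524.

n = 8 per group

For two independent groups with equal n: n = 2·((z_{α} + z_β) / d)².
z_{α} + z_β = 1.282 + 0.524 = 1.806.
n = 2 × (1.806 / 0.91)² = 2 × 1.985² = 2 × 3.94 = 7.9.
Round up to the next whole participant.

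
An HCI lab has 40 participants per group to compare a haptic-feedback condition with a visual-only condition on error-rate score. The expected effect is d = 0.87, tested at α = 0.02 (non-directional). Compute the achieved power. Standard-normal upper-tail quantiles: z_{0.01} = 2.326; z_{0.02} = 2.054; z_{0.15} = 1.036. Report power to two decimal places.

power ≈ 0.94

For two equal groups, power = Φ(d·√(n/2) − z_{α/2}).
d·√(n/2) = 0.87 × √(40/2) = 0.87 × 4.472 = 3.891.
z_β = 3.891 − 2.326 = 1.565.
Power = Φ(1.565) = 0.941.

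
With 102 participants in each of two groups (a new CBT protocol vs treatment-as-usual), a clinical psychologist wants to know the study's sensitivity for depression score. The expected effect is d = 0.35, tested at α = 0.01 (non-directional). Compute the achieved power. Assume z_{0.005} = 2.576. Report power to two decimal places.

For two equal groups, power = Φ(d·√(n/2) − z_{α/2}).
d·√(n/2) = 0.35 × √(102/2) = 0.35 × 7.141 = 2.499.
z_β = 2.499 − 2.576 = -0.077.
Power = Φ(-0.077) = 0.470.

power ≈ 0.47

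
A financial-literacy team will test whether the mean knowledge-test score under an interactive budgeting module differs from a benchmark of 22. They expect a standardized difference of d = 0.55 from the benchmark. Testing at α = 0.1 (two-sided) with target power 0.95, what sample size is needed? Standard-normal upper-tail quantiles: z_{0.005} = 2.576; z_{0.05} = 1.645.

n = 36

For a one-sample test: n = ((z_{α/2} + z_β) / d)².
z_{α/2} + z_β = 1.645 + 1.645 = 3.290.
n = (3.290 / 0.55)² = 5.982² = 35.78.
Round up.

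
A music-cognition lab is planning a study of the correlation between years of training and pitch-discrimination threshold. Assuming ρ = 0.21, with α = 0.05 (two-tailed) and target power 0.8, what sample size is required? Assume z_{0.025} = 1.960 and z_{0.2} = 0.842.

Fisher's z: C = ½·ln((1+r)/(1−r)) = ½·ln(1.5316) = 0.2132.
n = ((z_{α/2} + z_β)/C)² + 3.
(1.960 + 0.842) / 0.2132 = 2.802 / 0.2132 = 13.143.
n = 13.143² + 3 = 172.73 + 3 = 175.7.
Round up.

n = 176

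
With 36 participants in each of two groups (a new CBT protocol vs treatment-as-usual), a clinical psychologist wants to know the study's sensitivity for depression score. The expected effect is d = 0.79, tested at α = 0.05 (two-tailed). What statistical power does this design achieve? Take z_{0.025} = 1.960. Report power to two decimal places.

power ≈ 0.92

For two equal groups, power = Φ(d·√(n/2) − z_{α/2}).
d·√(n/2) = 0.79 × √(36/2) = 0.79 × 4.243 = 3.352.
z_β = 3.352 − 1.960 = 1.392.
Power = Φ(1.392) = 0.918.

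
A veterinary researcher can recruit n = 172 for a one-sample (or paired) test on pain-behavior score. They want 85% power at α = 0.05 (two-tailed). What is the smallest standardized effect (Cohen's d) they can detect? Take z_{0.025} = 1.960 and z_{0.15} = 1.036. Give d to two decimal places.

d_min ≈ 0.23

For a single sample (or paired design) of n = 172: d_min = (z_{α/2} + z_β)/√n.
z-sum = 1.960 + 1.036 = 2.996.
d_min = 2.996 / √172 = 2.996 / 13.115 = 0.228.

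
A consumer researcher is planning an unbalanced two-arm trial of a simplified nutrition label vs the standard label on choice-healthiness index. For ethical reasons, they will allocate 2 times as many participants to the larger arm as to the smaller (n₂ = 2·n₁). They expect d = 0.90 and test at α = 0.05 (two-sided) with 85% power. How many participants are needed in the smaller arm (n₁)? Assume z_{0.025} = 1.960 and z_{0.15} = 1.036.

n₁ = 17

With allocation ratio k = n₂/n₁ = 2, Var(x̄₁−x̄₂) = σ²(1/n₁ + 1/(k·n₁)) = σ²·(k+1)/(k·n₁).
So n₁ = (1 + 1/k)·((z_{α/2} + z_β)/d)² = 1.500 × (2.996/0.90)².
n₁ = 1.500 × 11.08 = 16.6.
Round up: n₁ = 17, giving n₂ = 2 × 17 = 34.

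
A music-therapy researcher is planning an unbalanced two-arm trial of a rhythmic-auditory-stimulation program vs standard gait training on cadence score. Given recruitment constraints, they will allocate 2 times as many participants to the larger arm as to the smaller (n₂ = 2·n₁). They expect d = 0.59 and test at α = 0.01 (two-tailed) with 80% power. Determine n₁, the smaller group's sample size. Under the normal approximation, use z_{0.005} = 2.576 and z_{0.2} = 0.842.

n₁ = 51

With allocation ratio k = n₂/n₁ = 2, Var(x̄₁−x̄₂) = σ²(1/n₁ + 1/(k·n₁)) = σ²·(k+1)/(k·n₁).
So n₁ = (1 + 1/k)·((z_{α/2} + z_β)/d)² = 1.500 × (3.418/0.59)².
n₁ = 1.500 × 33.56 = 50.3.
Round up: n₁ = 51, giving n₂ = 2 × 51 = 102.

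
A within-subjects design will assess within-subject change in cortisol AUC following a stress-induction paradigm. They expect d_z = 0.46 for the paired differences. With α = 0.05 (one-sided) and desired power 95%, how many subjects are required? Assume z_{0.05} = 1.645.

n = 52 pairs

For a paired (one-sample on differences) test: n = ((z_{α} + z_β) / d)².
z_{α} + z_β = 1.645 + 1.645 = 3.290.
n = (3.290 / 0.46)² = 7.152² = 51.15.
Round up.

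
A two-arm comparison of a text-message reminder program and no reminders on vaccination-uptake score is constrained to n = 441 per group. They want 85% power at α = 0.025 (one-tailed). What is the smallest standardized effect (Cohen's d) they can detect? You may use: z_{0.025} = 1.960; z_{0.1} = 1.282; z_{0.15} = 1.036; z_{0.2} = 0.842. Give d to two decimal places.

For two independent groups of n = 441 each: d_min = (z_{α} + z_β)·√(2/n).
z-sum = 1.960 + 1.036 = 2.996.
d_min = 2.996 × √(2/441) = 2.996 × 0.0673 = 0.202.

d_min ≈ 0.20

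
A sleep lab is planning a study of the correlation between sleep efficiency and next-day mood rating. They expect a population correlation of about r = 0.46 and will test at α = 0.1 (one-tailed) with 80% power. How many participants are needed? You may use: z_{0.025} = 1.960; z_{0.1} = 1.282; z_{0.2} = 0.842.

n = 22

Fisher's z: C = ½·ln((1+r)/(1−r)) = ½·ln(2.7037) = 0.4973.
n = ((z_{α} + z_β)/C)² + 3.
(1.282 + 0.842) / 0.4973 = 2.124 / 0.4973 = 4.271.
n = 4.271² + 3 = 18.24 + 3 = 21.2.
Round up.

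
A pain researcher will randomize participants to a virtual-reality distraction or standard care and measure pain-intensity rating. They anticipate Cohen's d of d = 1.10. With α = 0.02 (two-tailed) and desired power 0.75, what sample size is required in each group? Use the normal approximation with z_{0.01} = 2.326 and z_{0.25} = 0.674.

For two independent groups with equal n: n = 2·((z_{α/2} + z_β) / d)².
z_{α/2} + z_β = 2.326 + 0.674 = 3.000.
n = 2 × (3.000 / 1.10)² = 2 × 2.727² = 2 × 7.44 = 14.9.
Round up to the next whole participant.

n = 15 per group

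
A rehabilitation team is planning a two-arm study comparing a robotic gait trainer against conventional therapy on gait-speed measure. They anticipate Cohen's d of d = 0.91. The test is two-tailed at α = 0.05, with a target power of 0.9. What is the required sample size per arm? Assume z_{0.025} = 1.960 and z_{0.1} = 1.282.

For two independent groups with equal n: n = 2·((z_{α/2} + z_β) / d)².
z_{α/2} + z_β = 1.960 + 1.282 = 3.242.
n = 2 × (3.242 / 0.91)² = 2 × 3.563² = 2 × 12.69 = 25.4.
Round up to the next whole participant.

n = 26 per group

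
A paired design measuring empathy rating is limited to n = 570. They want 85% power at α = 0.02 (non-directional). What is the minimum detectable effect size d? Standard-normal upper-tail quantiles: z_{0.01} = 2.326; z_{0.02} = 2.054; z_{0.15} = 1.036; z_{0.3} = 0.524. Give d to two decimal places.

d_min ≈ 0.14

For a single sample (or paired design) of n = 570: d_min = (z_{α/2} + z_β)/√n.
z-sum = 2.326 + 1.036 = 3.362.
d_min = 3.362 / √570 = 3.362 / 23.875 = 0.141.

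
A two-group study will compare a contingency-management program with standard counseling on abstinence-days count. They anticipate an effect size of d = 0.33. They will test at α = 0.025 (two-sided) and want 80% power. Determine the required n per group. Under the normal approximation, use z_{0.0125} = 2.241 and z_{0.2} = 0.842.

n = 175 per group

For two independent groups with equal n: n = 2·((z_{α/2} + z_β) / d)².
z_{α/2} + z_β = 2.241 + 0.842 = 3.083.
n = 2 × (3.083 / 0.33)² = 2 × 9.342² = 2 × 87.28 = 174.6.
Round up to the next whole participant.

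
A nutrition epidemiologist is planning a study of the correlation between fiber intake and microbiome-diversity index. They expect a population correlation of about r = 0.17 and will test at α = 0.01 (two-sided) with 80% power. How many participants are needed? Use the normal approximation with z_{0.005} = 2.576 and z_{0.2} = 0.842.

Fisher's z: C = ½·ln((1+r)/(1−r)) = ½·ln(1.4096) = 0.1717.
n = ((z_{α/2} + z_β)/C)² + 3.
(2.576 + 0.842) / 0.1717 = 3.418 / 0.1717 = 19.907.
n = 19.907² + 3 = 396.28 + 3 = 399.3.
Round up.

n = 400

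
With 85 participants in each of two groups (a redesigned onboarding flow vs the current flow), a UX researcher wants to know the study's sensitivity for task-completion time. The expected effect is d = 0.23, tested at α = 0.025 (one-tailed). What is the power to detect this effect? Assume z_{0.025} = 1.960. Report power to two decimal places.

power ≈ 0.32

For two equal groups, power = Φ(d·√(n/2) − z_{α}).
d·√(n/2) = 0.23 × √(85/2) = 0.23 × 6.519 = 1.499.
z_β = 1.499 − 1.960 = -0.461.
Power = Φ(-0.461) = 0.323.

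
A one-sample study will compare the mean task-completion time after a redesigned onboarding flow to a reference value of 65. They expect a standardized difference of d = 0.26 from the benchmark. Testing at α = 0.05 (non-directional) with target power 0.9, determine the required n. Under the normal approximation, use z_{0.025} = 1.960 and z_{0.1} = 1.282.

n = 156

For a one-sample test: n = ((z_{α/2} + z_β) / d)².
z_{α/2} + z_β = 1.960 + 1.282 = 3.242.
n = (3.242 / 0.26)² = 12.469² = 155.48.
Round up.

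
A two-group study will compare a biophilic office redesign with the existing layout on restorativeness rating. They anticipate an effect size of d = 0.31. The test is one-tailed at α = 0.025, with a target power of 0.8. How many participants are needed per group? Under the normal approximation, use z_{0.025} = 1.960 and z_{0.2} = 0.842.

For two independent groups with equal n: n = 2·((z_{α} + z_β) / d)².
z_{α} + z_β = 1.960 + 0.842 = 2.802.
n = 2 × (2.802 / 0.31)² = 2 × 9.039² = 2 × 81.70 = 163.4.
Round up to the next whole participant.

n = 164 per group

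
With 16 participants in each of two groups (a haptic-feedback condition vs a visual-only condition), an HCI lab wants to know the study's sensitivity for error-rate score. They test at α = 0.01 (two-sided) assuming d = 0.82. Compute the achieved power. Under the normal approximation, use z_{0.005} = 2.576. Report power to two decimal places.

power ≈ 0.40

For two equal groups, power = Φ(d·√(n/2) − z_{α/2}).
d·√(n/2) = 0.82 × √(16/2) = 0.82 × 2.828 = 2.319.
z_β = 2.319 − 2.576 = -0.257.
Power = Φ(-0.257) = 0.399.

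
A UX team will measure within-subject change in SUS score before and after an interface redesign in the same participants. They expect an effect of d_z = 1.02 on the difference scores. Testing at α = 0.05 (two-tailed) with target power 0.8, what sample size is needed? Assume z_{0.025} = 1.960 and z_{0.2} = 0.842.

n = 8 pairs

For a paired (one-sample on differences) test: n = ((z_{α/2} + z_β) / d)².
z_{α/2} + z_β = 1.960 + 0.842 = 2.802.
n = (2.802 / 1.02)² = 2.747² = 7.55.
Round up.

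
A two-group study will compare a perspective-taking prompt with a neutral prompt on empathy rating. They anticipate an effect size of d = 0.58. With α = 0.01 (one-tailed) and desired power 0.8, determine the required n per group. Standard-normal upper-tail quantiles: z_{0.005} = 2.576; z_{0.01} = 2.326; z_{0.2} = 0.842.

For two independent groups with equal n: n = 2·((z_{α} + z_β) / d)².
z_{α} + z_β = 2.326 + 0.842 = 3.168.
n = 2 × (3.168 / 0.58)² = 2 × 5.462² = 2 × 29.83 = 59.7.
Round up to the next whole participant.

n = 60 per group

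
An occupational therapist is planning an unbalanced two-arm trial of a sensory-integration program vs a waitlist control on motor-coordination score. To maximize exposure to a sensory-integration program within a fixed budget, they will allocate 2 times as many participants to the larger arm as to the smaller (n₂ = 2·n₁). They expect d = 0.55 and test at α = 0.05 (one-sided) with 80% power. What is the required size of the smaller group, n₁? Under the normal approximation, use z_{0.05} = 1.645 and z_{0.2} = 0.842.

n₁ = 31

With allocation ratio k = n₂/n₁ = 2, Var(x̄₁−x̄₂) = σ²(1/n₁ + 1/(k·n₁)) = σ²·(k+1)/(k·n₁).
So n₁ = (1 + 1/k)·((z_{α} + z_β)/d)² = 1.500 × (2.487/0.55)².
n₁ = 1.500 × 20.45 = 30.7.
Round up: n₁ = 31, giving n₂ = 2 × 31 = 62.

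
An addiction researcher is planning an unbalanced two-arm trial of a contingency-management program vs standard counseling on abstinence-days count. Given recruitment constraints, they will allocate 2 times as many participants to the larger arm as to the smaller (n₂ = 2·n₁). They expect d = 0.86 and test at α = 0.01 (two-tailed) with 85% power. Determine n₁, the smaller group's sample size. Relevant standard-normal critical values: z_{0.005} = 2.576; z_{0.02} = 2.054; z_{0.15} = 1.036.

n₁ = 27

With allocation ratio k = n₂/n₁ = 2, Var(x̄₁−x̄₂) = σ²(1/n₁ + 1/(k·n₁)) = σ²·(k+1)/(k·n₁).
So n₁ = (1 + 1/k)·((z_{α/2} + z_β)/d)² = 1.500 × (3.612/0.86)².
n₁ = 1.500 × 17.64 = 26.5.
Round up: n₁ = 27, giving n₂ = 2 × 27 = 54.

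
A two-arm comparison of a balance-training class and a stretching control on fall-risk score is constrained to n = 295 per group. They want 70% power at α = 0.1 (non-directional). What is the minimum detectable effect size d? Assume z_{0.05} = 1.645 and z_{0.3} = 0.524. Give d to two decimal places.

For two independent groups of n = 295 each: d_min = (z_{α/2} + z_β)·√(2/n).
z-sum = 1.645 + 0.524 = 2.169.
d_min = 2.169 × √(2/295) = 2.169 × 0.0823 = 0.179.

d_min ≈ 0.18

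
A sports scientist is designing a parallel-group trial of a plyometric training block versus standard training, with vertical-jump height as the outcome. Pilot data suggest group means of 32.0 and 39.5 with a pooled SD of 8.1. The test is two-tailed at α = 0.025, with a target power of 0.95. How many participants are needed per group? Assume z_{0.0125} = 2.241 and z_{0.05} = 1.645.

Cohen's d = |M₁ − M₂| / SD_pooled = |32.0 − 39.5| / 8.1 = 7.5 / 8.1 = 0.926.
For two independent groups with equal n: n = 2·((z_{α/2} + z_β) / d)².
z_{α/2} + z_β = 2.241 + 1.645 = 3.886.
n = 2 × (3.886 / 0.926)² = 2 × 4.197² = 2 × 17.61 = 35.2.
Round up to the next whole participant.

n = 36 per group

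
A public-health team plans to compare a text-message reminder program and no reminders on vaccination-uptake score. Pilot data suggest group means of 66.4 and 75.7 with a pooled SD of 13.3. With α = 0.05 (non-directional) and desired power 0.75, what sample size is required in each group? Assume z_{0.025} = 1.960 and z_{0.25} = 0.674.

n = 29 per group

Cohen's d = |M₁ − M₂| / SD_pooled = |66.4 − 75.7| / 13.3 = 9.3 / 13.3 = 0.699.
For two independent groups with equal n: n = 2·((z_{α/2} + z_β) / d)².
z_{α/2} + z_β = 1.960 + 0.674 = 2.634.
n = 2 × (2.634 / 0.699)² = 2 × 3.768² = 2 × 14.20 = 28.4.
Round up to the next whole participant.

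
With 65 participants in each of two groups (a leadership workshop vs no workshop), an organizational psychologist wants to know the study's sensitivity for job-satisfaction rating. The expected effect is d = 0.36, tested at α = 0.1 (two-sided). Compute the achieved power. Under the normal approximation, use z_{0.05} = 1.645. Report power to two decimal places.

power ≈ 0.66

For two equal groups, power = Φ(d·√(n/2) − z_{α/2}).
d·√(n/2) = 0.36 × √(65/2) = 0.36 × 5.701 = 2.052.
z_β = 2.052 − 1.645 = 0.407.
Power = Φ(0.407) = 0.658.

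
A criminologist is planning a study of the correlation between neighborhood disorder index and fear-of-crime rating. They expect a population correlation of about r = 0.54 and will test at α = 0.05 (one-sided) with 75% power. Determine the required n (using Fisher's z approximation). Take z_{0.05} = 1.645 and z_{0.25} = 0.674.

n = 18

Fisher's z: C = ½·ln((1+r)/(1−r)) = ½·ln(3.3478) = 0.6042.
n = ((z_{α} + z_β)/C)² + 3.
(1.645 + 0.674) / 0.6042 = 2.319 / 0.6042 = 3.838.
n = 3.838² + 3 = 14.73 + 3 = 17.7.
Round up.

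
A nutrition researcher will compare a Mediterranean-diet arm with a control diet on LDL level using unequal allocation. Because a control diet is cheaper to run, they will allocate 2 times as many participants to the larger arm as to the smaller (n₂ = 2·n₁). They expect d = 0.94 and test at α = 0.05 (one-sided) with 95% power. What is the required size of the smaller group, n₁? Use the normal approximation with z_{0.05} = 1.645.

n₁ = 19

With allocation ratio k = n₂/n₁ = 2, Var(x̄₁−x̄₂) = σ²(1/n₁ + 1/(k·n₁)) = σ²·(k+1)/(k·n₁).
So n₁ = (1 + 1/k)·((z_{α} + z_β)/d)² = 1.500 × (3.290/0.94)².
n₁ = 1.500 × 12.25 = 18.4.
Round up: n₁ = 19, giving n₂ = 2 × 19 = 38.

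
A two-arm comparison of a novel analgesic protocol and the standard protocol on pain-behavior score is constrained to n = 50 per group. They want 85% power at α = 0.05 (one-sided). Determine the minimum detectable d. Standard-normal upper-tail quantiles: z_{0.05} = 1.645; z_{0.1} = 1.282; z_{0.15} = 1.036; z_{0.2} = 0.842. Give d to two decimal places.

For two independent groups of n = 50 each: d_min = (z_{α} + z_β)·√(2/n).
z-sum = 1.645 + 1.036 = 2.681.
d_min = 2.681 × √(2/50) = 2.681 × 0.2000 = 0.536.

d_min ≈ 0.54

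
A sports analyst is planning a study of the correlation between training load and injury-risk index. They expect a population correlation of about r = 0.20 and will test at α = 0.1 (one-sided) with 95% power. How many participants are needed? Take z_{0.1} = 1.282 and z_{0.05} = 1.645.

n = 212

Fisher's z: C = ½·ln((1+r)/(1−r)) = ½·ln(1.5000) = 0.2027.
n = ((z_{α} + z_β)/C)² + 3.
(1.282 + 1.645) / 0.2027 = 2.927 / 0.2027 = 14.440.
n = 14.440² + 3 = 208.52 + 3 = 211.5.
Round up.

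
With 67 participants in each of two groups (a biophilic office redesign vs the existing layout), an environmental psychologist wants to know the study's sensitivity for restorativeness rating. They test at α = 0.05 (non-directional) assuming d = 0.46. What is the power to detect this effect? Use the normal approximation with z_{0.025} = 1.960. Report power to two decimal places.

For two equal groups, power = Φ(d·√(n/2) − z_{α/2}).
d·√(n/2) = 0.46 × √(67/2) = 0.46 × 5.788 = 2.662.
z_β = 2.662 − 1.960 = 0.702.
Power = Φ(0.702) = 0.759.

power ≈ 0.76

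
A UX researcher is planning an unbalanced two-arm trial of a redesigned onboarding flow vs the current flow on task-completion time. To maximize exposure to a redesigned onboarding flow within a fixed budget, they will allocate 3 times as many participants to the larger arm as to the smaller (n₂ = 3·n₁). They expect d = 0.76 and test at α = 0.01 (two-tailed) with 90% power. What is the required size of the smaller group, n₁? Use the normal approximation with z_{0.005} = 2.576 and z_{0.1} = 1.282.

n₁ = 35

With allocation ratio k = n₂/n₁ = 3, Var(x̄₁−x̄₂) = σ²(1/n₁ + 1/(k·n₁)) = σ²·(k+1)/(k·n₁).
So n₁ = (1 + 1/k)·((z_{α/2} + z_β)/d)² = 1.333 × (3.858/0.76)².
n₁ = 1.333 × 25.77 = 34.4.
Round up: n₁ = 35, giving n₂ = 3 × 35 = 105.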